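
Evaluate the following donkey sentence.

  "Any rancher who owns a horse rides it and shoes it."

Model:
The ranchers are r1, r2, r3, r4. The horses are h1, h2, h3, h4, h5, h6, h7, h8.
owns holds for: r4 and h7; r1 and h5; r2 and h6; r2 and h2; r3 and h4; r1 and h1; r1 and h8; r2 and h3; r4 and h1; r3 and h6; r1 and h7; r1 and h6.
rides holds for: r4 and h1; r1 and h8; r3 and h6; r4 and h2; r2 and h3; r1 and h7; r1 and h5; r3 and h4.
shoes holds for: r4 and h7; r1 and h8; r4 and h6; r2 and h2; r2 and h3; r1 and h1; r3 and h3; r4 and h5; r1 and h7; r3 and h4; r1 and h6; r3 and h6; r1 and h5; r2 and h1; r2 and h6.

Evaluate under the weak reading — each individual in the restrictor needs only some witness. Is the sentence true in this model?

False

"it" takes "a horse" as antecedent — a donkey pronoun bound across the clause boundary.
Weak reading: every rancher r with some owns-horse has at least one owns-horse h such that rides(r,h) ∧ shoes(r,h).
Per rancher: r1:✓  r2:✓  r3:✓  r4:✗
r4 has no witness among its owns-horses.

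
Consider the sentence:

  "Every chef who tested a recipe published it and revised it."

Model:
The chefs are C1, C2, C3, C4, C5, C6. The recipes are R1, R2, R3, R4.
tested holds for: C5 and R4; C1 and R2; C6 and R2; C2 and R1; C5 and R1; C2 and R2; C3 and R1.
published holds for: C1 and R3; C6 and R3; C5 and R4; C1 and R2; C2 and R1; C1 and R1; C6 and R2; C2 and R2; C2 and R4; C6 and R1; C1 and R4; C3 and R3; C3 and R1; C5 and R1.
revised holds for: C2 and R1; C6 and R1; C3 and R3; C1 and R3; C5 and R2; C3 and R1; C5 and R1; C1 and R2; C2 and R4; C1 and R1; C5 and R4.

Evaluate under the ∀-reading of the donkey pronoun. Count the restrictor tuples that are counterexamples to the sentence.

"it" takes "a recipe" as antecedent — a donkey pronoun bound across the clause boundary.
Strong reading: for every (c,r) with tested(c,r), published(c,r) ∧ revised(c,r).
Restrictor pairs: (C1,R2) ✓  (C2,R1) ✓  (C2,R2) ✗  (C3,R1) ✓  (C5,R1) ✓  (C5,R4) ✓  (C6,R2) ✗
Counterexamples (restrictor pairs failing the scope): 2.

2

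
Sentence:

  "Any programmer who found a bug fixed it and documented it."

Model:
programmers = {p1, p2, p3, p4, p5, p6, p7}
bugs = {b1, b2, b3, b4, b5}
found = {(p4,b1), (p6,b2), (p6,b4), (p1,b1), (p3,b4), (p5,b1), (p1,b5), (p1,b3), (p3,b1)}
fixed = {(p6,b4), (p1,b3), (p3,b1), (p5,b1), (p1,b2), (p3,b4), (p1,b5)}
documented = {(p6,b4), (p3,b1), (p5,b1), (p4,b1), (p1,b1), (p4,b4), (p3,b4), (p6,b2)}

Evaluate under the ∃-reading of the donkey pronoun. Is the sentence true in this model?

"it" takes "a bug" as antecedent — a donkey pronoun bound across the clause boundary.
Weak reading: every programmer p with some found-bug has at least one found-bug b such that fixed(p,b) ∧ documented(p,b).
Per programmer: p1:✗  p3:✓  p4:✗  p5:✓  p6:✓
p1 has no witness among its found-bugs.

False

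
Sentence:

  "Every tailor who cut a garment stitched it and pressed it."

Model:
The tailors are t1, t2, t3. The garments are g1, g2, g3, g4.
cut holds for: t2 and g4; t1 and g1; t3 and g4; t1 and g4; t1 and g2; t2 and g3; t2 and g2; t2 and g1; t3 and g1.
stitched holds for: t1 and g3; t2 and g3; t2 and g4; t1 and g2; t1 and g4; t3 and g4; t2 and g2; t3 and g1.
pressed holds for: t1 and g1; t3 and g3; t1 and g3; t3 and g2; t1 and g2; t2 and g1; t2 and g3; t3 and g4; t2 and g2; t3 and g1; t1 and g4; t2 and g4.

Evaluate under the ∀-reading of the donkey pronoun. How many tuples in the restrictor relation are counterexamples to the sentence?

2

"it" takes "a garment" as antecedent — a donkey pronoun bound across the clause boundary.
Strong reading: for every (t,g) with cut(t,g), stitched(t,g) ∧ pressed(t,g).
Restrictor pairs: (t1,g1) ✗  (t1,g2) ✓  (t1,g4) ✓  (t2,g1) ✗  (t2,g2) ✓  (t2,g3) ✓  (t2,g4) ✓  (t3,g1) ✓  (t3,g4) ✓
Counterexamples (restrictor pairs failing the scope): 2.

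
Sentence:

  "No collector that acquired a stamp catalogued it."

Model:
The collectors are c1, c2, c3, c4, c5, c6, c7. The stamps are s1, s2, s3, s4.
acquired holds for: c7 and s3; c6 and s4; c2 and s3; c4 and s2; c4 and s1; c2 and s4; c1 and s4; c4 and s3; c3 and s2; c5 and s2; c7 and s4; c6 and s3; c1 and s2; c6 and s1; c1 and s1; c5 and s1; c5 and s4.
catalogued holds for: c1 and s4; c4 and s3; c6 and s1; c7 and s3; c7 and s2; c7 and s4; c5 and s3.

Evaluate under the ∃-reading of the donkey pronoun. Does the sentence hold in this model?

"it" takes "a stamp" as antecedent — a donkey pronoun bound across the clause boundary.
Truth condition: for no (c,s) with acquired(c,s) does catalogued(c,s) hold.
Restrictor pairs — does the scope hold? (c1,s1):fails  (c1,s2):fails  (c1,s4):holds  (c2,s3):fails  (c2,s4):fails  (c3,s2):fails  (c4,s1):fails  (c4,s2):fails  (c4,s3):holds  (c5,s1):fails  (c5,s2):fails  (c5,s4):fails  (c6,s1):holds  (c6,s3):fails  (c6,s4):fails  (c7,s3):holds  (c7,s4):holds
Scope holds for 5 pair(s), so the sentence is false.

False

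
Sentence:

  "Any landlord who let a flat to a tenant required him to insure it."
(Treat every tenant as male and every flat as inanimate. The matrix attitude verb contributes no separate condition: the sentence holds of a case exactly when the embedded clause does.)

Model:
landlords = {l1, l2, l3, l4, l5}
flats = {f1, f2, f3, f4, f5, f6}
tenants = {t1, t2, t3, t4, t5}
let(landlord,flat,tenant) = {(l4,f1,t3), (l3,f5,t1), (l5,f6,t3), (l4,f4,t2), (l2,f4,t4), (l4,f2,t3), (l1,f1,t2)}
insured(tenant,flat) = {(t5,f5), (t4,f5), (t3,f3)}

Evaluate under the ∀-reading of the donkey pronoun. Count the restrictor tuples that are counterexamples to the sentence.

7

"him" takes "a tenant" as antecedent and "it" takes "a flat"; both are donkey pronouns co-varying with the restrictor.
Strong reading: for every (l,f,t) with let(l,f,t), insured(t,f).
Restrictor triples: (l1,f1,t2)→insured(t2,f1) ✗  (l2,f4,t4)→insured(t4,f4) ✗  (l3,f5,t1)→insured(t1,f5) ✗  (l4,f1,t3)→insured(t3,f1) ✗  (l4,f2,t3)→insured(t3,f2) ✗  (l4,f4,t2)→insured(t2,f4) ✗  (l5,f6,t3)→insured(t3,f6) ✗
Counterexamples (restrictor triples failing the scope): 7.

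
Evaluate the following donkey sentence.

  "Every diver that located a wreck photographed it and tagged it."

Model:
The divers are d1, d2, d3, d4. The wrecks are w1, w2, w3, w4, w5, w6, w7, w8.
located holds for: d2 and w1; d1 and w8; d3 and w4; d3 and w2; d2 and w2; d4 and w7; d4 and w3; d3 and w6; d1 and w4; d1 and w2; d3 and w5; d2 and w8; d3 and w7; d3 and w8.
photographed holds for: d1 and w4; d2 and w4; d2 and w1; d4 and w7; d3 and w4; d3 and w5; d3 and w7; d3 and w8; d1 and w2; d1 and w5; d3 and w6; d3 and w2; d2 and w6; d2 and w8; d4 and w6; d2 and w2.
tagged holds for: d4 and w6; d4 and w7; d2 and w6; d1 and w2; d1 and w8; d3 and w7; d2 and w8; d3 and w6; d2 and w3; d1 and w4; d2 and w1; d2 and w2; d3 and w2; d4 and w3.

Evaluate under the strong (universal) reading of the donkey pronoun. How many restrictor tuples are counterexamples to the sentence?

5

"it" takes "a wreck" as antecedent — a donkey pronoun bound across the clause boundary.
Strong reading: for every (d,w) with located(d,w), photographed(d,w) ∧ tagged(d,w).
Restrictor pairs: (d1,w2) ✓  (d1,w4) ✓  (d1,w8) ✗  (d2,w1) ✓  (d2,w2) ✓  (d2,w8) ✓  (d3,w2) ✓  (d3,w4) ✗  (d3,w5) ✗  (d3,w6) ✓  (d3,w7) ✓  (d3,w8) ✗  (d4,w3) ✗  (d4,w7) ✓
Counterexamples (restrictor pairs failing the scope): 5.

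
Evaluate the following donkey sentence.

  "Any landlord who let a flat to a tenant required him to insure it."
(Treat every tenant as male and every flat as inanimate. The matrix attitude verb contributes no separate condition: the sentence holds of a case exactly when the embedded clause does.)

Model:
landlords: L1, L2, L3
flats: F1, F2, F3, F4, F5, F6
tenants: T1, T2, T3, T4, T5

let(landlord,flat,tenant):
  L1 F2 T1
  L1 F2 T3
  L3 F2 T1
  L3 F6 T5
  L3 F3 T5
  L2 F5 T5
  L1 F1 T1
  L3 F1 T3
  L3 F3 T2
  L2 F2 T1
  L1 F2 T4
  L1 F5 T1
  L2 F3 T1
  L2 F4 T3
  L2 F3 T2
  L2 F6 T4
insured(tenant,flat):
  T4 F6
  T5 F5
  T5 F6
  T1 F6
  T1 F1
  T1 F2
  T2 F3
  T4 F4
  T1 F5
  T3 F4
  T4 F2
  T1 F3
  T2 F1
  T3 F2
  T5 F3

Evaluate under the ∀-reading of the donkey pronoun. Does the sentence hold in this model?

"him" takes "a tenant" as antecedent and "it" takes "a flat"; both are donkey pronouns co-varying with the restrictor.
Strong reading: for every (l,f,t) with let(l,f,t), insured(t,f).
Restrictor triples: (L1,F1,T1)→insured(T1,F1) ✓  (L1,F2,T1)→insured(T1,F2) ✓  (L1,F2,T3)→insured(T3,F2) ✓  (L1,F2,T4)→insured(T4,F2) ✓  (L1,F5,T1)→insured(T1,F5) ✓  (L2,F2,T1)→insured(T1,F2) ✓  (L2,F3,T1)→insured(T1,F3) ✓  (L2,F3,T2)→insured(T2,F3) ✓  (L2,F4,T3)→insured(T3,F4) ✓  (L2,F5,T5)→insured(T5,F5) ✓  (L2,F6,T4)→insured(T4,F6) ✓  (L3,F1,T3)→insured(T3,F1) ✗  (L3,F2,T1)→insured(T1,F2) ✓  (L3,F3,T2)→insured(T2,F3) ✓  (L3,F3,T5)→insured(T5,F3) ✓  (L3,F6,T5)→insured(T5,F6) ✓
Counterexample: (L3,F1,T3) — insured(T3,F1) does not hold.

False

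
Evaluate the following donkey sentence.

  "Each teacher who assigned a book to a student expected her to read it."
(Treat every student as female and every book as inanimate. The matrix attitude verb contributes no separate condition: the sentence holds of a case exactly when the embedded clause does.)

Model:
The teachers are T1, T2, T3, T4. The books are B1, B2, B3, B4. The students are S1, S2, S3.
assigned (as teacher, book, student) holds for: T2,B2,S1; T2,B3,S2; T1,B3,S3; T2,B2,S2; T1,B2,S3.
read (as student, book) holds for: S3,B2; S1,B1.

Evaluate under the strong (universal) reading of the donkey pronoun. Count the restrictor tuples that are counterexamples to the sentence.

"her" takes "a student" as antecedent and "it" takes "a book"; both are donkey pronouns co-varying with the restrictor.
Strong reading: for every (t,b,s) with assigned(t,b,s), read(s,b).
Restrictor triples: (T1,B2,S3)→read(S3,B2) ✓  (T1,B3,S3)→read(S3,B3) ✗  (T2,B2,S1)→read(S1,B2) ✗  (T2,B2,S2)→read(S2,B2) ✗  (T2,B3,S2)→read(S2,B3) ✗
Counterexamples (restrictor triples failing the scope): 4.

4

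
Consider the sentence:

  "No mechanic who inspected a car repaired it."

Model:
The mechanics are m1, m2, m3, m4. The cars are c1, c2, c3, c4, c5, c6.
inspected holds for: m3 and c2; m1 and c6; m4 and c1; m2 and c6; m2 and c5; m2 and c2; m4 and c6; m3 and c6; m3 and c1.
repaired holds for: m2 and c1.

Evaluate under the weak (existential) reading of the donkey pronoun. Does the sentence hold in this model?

True

"it" takes "a car" as antecedent — a donkey pronoun bound across the clause boundary.
Truth condition: for no (m,c) with inspected(m,c) does repaired(m,c) hold.
Restrictor pairs — does the scope hold? (m1,c6):fails  (m2,c2):fails  (m2,c5):fails  (m2,c6):fails  (m3,c1):fails  (m3,c2):fails  (m3,c6):fails  (m4,c1):fails  (m4,c6):fails
Scope holds for no restrictor pair, so the sentence is true.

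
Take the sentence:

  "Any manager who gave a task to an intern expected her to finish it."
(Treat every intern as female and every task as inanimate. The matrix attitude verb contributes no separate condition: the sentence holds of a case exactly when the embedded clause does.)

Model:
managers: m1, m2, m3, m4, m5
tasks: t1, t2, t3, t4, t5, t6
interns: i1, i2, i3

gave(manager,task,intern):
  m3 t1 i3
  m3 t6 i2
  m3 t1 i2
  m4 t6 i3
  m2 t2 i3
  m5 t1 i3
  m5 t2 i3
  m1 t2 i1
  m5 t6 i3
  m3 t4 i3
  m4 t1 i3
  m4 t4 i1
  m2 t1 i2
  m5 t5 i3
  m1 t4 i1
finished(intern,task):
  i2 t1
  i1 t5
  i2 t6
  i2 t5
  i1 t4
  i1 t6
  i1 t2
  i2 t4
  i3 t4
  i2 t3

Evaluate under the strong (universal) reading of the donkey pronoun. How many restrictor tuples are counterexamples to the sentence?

8

"her" takes "an intern" as antecedent and "it" takes "a task"; both are donkey pronouns co-varying with the restrictor.
Strong reading: for every (m,t,i) with gave(m,t,i), finished(i,t).
Restrictor triples: (m1,t2,i1)→finished(i1,t2) ✓  (m1,t4,i1)→finished(i1,t4) ✓  (m2,t1,i2)→finished(i2,t1) ✓  (m2,t2,i3)→finished(i3,t2) ✗  (m3,t1,i2)→finished(i2,t1) ✓  (m3,t1,i3)→finished(i3,t1) ✗  (m3,t4,i3)→finished(i3,t4) ✓  (m3,t6,i2)→finished(i2,t6) ✓  (m4,t1,i3)→finished(i3,t1) ✗  (m4,t4,i1)→finished(i1,t4) ✓  (m4,t6,i3)→finished(i3,t6) ✗  (m5,t1,i3)→finished(i3,t1) ✗  (m5,t2,i3)→finished(i3,t2) ✗  (m5,t5,i3)→finished(i3,t5) ✗  (m5,t6,i3)→finished(i3,t6) ✗
Counterexamples (restrictor triples failing the scope): 8.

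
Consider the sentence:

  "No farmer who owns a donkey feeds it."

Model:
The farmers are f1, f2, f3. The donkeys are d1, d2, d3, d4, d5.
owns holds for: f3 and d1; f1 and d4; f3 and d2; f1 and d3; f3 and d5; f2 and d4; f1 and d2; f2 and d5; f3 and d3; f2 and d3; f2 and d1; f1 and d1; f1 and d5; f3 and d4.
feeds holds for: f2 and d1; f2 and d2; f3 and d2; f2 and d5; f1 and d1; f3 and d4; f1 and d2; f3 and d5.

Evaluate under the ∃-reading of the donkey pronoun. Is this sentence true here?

"it" takes "a donkey" as antecedent — a donkey pronoun bound across the clause boundary.
Truth condition: for no (f,d) with owns(f,d) does feeds(f,d) hold.
Restrictor pairs — does the scope hold? (f1,d1):holds  (f1,d2):holds  (f1,d3):fails  (f1,d4):fails  (f1,d5):fails  (f2,d1):holds  (f2,d3):fails  (f2,d4):fails  (f2,d5):holds  (f3,d1):fails  (f3,d2):holds  (f3,d3):fails  (f3,d4):holds  (f3,d5):holds
Scope holds for 7 pair(s), so the sentence is false.

False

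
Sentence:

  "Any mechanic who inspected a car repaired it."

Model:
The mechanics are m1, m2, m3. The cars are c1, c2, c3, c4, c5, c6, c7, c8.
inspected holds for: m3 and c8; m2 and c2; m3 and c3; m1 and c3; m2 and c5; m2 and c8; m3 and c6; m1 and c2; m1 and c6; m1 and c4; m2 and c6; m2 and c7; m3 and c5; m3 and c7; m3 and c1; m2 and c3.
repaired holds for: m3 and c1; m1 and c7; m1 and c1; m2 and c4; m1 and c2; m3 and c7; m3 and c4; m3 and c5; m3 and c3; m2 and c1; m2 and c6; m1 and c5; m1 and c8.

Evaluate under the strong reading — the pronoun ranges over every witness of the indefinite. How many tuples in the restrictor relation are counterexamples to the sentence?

10

"it" takes "a car" as antecedent — a donkey pronoun bound across the clause boundary.
Strong reading: for every (m,c) with inspected(m,c), repaired(m,c).
Restrictor pairs: (m1,c2) ✓  (m1,c3) ✗  (m1,c4) ✗  (m1,c6) ✗  (m2,c2) ✗  (m2,c3) ✗  (m2,c5) ✗  (m2,c6) ✓  (m2,c7) ✗  (m2,c8) ✗  (m3,c1) ✓  (m3,c3) ✓  (m3,c5) ✓  (m3,c6) ✗  (m3,c7) ✓  (m3,c8) ✗
Counterexamples (restrictor pairs failing the scope): 10.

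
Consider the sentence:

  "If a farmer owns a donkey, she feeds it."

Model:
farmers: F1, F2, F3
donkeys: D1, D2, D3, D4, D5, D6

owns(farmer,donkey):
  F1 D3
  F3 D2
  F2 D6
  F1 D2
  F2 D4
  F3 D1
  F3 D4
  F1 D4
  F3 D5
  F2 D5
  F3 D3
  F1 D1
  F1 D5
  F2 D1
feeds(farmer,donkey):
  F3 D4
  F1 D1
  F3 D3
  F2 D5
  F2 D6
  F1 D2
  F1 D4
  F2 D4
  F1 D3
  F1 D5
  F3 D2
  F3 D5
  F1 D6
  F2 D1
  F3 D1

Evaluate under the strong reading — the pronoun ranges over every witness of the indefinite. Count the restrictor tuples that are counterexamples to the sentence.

0

"it" takes "a donkey" as antecedent — a donkey pronoun bound across the clause boundary.
Strong reading: for every (f,d) with owns(f,d), feeds(f,d).
Restrictor pairs: (F1,D1) ✓  (F1,D2) ✓  (F1,D3) ✓  (F1,D4) ✓  (F1,D5) ✓  (F2,D1) ✓  (F2,D4) ✓  (F2,D5) ✓  (F2,D6) ✓  (F3,D1) ✓  (F3,D2) ✓  (F3,D3) ✓  (F3,D4) ✓  (F3,D5) ✓
Counterexamples (restrictor pairs failing the scope): 0.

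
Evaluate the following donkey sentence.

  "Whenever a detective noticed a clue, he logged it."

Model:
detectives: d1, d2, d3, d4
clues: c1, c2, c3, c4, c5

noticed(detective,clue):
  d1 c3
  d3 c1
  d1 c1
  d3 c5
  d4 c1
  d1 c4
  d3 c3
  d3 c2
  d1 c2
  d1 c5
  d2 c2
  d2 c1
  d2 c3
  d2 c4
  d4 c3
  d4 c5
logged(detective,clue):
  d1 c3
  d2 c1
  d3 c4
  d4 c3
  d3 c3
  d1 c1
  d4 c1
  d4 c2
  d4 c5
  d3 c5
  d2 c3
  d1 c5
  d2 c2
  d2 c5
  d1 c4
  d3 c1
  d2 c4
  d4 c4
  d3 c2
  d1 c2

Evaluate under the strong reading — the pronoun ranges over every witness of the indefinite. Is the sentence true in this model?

True

"it" takes "a clue" as antecedent — a donkey pronoun bound across the clause boundary.
Strong reading: for every (d,c) with noticed(d,c), logged(d,c).
Restrictor pairs: (d1,c1) ✓  (d1,c2) ✓  (d1,c3) ✓  (d1,c4) ✓  (d1,c5) ✓  (d2,c1) ✓  (d2,c2) ✓  (d2,c3) ✓  (d2,c4) ✓  (d3,c1) ✓  (d3,c2) ✓  (d3,c3) ✓  (d3,c5) ✓  (d4,c1) ✓  (d4,c3) ✓  (d4,c5) ✓
Every restrictor pair satisfies the scope.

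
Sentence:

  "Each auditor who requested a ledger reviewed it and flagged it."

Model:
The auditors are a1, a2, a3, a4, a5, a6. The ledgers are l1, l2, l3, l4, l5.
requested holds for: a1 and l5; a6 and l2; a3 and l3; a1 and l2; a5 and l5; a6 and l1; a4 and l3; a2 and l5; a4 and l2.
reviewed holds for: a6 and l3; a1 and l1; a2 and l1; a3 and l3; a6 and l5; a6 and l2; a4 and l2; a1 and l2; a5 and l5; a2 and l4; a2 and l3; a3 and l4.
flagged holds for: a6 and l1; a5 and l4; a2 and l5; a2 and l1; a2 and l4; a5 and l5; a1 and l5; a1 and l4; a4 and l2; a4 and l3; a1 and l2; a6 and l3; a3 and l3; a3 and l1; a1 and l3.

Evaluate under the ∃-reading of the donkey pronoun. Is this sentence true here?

False

"it" takes "a ledger" as antecedent — a donkey pronoun bound across the clause boundary.
Weak reading: every auditor a with some requested-ledger has at least one requested-ledger l such that reviewed(a,l) ∧ flagged(a,l).
Per auditor: a1:✓  a2:✗  a3:✓  a4:✓  a5:✓  a6:✗
a2 has no witness among its requested-ledgers.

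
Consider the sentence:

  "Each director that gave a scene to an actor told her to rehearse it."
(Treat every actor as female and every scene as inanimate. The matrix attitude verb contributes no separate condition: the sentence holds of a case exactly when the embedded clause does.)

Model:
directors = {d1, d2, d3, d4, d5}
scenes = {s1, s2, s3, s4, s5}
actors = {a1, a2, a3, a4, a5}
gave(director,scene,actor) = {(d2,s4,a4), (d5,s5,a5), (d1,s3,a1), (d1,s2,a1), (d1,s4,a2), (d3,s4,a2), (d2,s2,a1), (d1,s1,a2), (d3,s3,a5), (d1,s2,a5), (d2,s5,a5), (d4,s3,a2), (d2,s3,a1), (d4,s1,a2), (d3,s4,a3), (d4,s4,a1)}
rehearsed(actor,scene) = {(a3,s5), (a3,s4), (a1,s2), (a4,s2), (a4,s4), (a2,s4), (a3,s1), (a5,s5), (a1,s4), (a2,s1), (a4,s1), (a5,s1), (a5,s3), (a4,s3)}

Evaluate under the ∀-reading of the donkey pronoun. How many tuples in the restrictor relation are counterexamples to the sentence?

"her" takes "an actor" as antecedent and "it" takes "a scene"; both are donkey pronouns co-varying with the restrictor.
Strong reading: for every (d,s,a) with gave(d,s,a), rehearsed(a,s).
Restrictor triples: (d1,s1,a2)→rehearsed(a2,s1) ✓  (d1,s2,a1)→rehearsed(a1,s2) ✓  (d1,s2,a5)→rehearsed(a5,s2) ✗  (d1,s3,a1)→rehearsed(a1,s3) ✗  (d1,s4,a2)→rehearsed(a2,s4) ✓  (d2,s2,a1)→rehearsed(a1,s2) ✓  (d2,s3,a1)→rehearsed(a1,s3) ✗  (d2,s4,a4)→rehearsed(a4,s4) ✓  (d2,s5,a5)→rehearsed(a5,s5) ✓  (d3,s3,a5)→rehearsed(a5,s3) ✓  (d3,s4,a2)→rehearsed(a2,s4) ✓  (d3,s4,a3)→rehearsed(a3,s4) ✓  (d4,s1,a2)→rehearsed(a2,s1) ✓  (d4,s3,a2)→rehearsed(a2,s3) ✗  (d4,s4,a1)→rehearsed(a1,s4) ✓  (d5,s5,a5)→rehearsed(a5,s5) ✓
Counterexamples (restrictor triples failing the scope): 4.

4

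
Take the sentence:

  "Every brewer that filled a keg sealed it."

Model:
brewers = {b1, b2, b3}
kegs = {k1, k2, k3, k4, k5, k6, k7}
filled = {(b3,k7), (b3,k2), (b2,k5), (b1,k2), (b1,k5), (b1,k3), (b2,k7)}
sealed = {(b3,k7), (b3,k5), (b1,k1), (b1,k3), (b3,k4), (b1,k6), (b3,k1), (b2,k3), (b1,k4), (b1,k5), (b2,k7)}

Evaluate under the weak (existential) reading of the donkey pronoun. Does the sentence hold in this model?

"it" takes "a keg" as antecedent — a donkey pronoun bound across the clause boundary.
Weak reading: every brewer b with some filled-keg has at least one filled-keg k such that sealed(b,k).
Per brewer: b1:✓  b2:✓  b3:✓
Every brewer in the restrictor has a witness.

True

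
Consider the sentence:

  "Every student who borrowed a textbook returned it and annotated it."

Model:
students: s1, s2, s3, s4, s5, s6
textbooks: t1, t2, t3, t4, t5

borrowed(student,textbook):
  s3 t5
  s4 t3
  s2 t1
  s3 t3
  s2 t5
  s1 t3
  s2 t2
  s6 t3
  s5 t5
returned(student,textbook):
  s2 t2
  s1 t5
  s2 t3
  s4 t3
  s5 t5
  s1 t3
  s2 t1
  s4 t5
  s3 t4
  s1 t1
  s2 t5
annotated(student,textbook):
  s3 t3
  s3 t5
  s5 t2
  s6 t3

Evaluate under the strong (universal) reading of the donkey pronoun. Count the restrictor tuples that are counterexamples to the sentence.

9

"it" takes "a textbook" as antecedent — a donkey pronoun bound across the clause boundary.
Strong reading: for every (s,t) with borrowed(s,t), returned(s,t) ∧ annotated(s,t).
Restrictor pairs: (s1,t3) ✗  (s2,t1) ✗  (s2,t2) ✗  (s2,t5) ✗  (s3,t3) ✗  (s3,t5) ✗  (s4,t3) ✗  (s5,t5) ✗  (s6,t3) ✗
Counterexamples (restrictor pairs failing the scope): 9.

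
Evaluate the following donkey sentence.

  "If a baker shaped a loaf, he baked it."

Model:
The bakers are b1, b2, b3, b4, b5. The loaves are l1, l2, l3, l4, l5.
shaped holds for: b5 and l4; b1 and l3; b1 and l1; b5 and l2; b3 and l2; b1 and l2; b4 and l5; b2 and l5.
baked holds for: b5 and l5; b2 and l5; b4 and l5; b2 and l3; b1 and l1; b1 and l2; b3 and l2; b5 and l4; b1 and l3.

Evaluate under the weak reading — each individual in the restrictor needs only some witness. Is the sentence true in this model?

True

"it" takes "a loaf" as antecedent — a donkey pronoun bound across the clause boundary.
Weak reading: every baker b with some shaped-loaf has at least one shaped-loaf l such that baked(b,l).
Per baker: b1:✓  b2:✓  b3:✓  b4:✓  b5:✓
Every baker in the restrictor has a witness.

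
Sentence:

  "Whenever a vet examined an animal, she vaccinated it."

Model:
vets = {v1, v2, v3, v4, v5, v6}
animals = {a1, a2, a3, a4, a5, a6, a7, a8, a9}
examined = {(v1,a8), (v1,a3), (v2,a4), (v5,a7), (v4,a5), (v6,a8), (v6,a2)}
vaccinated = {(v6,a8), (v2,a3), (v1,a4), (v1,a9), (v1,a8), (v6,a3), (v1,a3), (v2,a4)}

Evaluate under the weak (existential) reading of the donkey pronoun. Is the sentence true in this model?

False

"it" takes "an animal" as antecedent — a donkey pronoun bound across the clause boundary.
Weak reading: every vet v with some examined-animal has at least one examined-animal a such that vaccinated(v,a).
Per vet: v1:✓  v2:✓  v4:✗  v5:✗  v6:✓
v4 has no witness among its examined-animals.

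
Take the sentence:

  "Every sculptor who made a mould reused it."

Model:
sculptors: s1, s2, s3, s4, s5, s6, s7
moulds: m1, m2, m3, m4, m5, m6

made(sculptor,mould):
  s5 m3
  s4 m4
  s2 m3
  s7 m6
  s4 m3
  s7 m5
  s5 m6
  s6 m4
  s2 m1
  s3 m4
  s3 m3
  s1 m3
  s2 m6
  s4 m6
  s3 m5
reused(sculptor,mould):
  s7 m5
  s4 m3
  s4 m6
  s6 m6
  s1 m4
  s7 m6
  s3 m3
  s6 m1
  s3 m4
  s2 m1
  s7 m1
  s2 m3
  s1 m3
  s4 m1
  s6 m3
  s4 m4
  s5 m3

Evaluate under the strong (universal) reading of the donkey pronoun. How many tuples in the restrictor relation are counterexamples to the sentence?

"it" takes "a mould" as antecedent — a donkey pronoun bound across the clause boundary.
Strong reading: for every (s,m) with made(s,m), reused(s,m).
Restrictor pairs: (s1,m3) ✓  (s2,m1) ✓  (s2,m3) ✓  (s2,m6) ✗  (s3,m3) ✓  (s3,m4) ✓  (s3,m5) ✗  (s4,m3) ✓  (s4,m4) ✓  (s4,m6) ✓  (s5,m3) ✓  (s5,m6) ✗  (s6,m4) ✗  (s7,m5) ✓  (s7,m6) ✓
Counterexamples (restrictor pairs failing the scope): 4.

4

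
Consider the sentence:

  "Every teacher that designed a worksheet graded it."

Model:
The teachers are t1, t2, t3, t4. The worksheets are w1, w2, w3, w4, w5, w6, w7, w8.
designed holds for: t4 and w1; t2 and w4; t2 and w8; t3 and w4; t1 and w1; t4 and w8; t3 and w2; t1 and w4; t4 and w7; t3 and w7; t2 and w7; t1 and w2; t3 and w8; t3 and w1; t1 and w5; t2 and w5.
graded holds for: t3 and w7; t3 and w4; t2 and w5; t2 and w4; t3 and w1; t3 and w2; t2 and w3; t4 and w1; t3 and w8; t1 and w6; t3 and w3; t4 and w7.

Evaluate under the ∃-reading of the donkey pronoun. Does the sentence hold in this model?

False

"it" takes "a worksheet" as antecedent — a donkey pronoun bound across the clause boundary.
Weak reading: every teacher t with some designed-worksheet has at least one designed-worksheet w such that graded(t,w).
Per teacher: t1:✗  t2:✓  t3:✓  t4:✓
t1 has no witness among its designed-worksheets.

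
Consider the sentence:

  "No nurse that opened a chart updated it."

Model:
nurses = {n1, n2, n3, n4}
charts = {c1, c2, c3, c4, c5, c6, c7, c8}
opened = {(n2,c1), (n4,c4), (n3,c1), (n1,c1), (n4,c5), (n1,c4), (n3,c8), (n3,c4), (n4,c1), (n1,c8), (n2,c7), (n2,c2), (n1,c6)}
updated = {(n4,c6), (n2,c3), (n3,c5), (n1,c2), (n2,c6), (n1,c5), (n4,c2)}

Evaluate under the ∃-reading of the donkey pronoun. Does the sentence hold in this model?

"it" takes "a chart" as antecedent — a donkey pronoun bound across the clause boundary.
Truth condition: for no (n,c) with opened(n,c) does updated(n,c) hold.
Restrictor pairs — does the scope hold? (n1,c1):fails  (n1,c4):fails  (n1,c6):fails  (n1,c8):fails  (n2,c1):fails  (n2,c2):fails  (n2,c7):fails  (n3,c1):fails  (n3,c4):fails  (n3,c8):fails  (n4,c1):fails  (n4,c4):fails  (n4,c5):fails
Scope holds for no restrictor pair, so the sentence is true.

True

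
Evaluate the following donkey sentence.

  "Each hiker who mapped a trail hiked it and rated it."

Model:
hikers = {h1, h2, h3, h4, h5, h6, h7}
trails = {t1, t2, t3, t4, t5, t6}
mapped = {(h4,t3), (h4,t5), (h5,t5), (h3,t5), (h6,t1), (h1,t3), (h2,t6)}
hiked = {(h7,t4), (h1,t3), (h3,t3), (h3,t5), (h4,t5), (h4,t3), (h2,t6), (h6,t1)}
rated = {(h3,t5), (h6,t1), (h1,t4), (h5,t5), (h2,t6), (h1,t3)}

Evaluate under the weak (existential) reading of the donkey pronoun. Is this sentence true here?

"it" takes "a trail" as antecedent — a donkey pronoun bound across the clause boundary.
Weak reading: every hiker h with some mapped-trail has at least one mapped-trail t such that hiked(h,t) ∧ rated(h,t).
Per hiker: h1:✓  h2:✓  h3:✓  h4:✗  h5:✗  h6:✓
h4 has no witness among its mapped-trails.

False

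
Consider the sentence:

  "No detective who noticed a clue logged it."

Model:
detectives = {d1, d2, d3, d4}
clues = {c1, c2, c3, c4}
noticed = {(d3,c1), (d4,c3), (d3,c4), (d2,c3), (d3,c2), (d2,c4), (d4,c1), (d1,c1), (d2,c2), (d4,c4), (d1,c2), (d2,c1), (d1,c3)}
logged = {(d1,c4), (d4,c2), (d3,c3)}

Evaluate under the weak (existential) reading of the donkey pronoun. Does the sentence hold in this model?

True

"it" takes "a clue" as antecedent — a donkey pronoun bound across the clause boundary.
Truth condition: for no (d,c) with noticed(d,c) does logged(d,c) hold.
Restrictor pairs — does the scope hold? (d1,c1):fails  (d1,c2):fails  (d1,c3):fails  (d2,c1):fails  (d2,c2):fails  (d2,c3):fails  (d2,c4):fails  (d3,c1):fails  (d3,c2):fails  (d3,c4):fails  (d4,c1):fails  (d4,c3):fails  (d4,c4):fails
Scope holds for no restrictor pair, so the sentence is true.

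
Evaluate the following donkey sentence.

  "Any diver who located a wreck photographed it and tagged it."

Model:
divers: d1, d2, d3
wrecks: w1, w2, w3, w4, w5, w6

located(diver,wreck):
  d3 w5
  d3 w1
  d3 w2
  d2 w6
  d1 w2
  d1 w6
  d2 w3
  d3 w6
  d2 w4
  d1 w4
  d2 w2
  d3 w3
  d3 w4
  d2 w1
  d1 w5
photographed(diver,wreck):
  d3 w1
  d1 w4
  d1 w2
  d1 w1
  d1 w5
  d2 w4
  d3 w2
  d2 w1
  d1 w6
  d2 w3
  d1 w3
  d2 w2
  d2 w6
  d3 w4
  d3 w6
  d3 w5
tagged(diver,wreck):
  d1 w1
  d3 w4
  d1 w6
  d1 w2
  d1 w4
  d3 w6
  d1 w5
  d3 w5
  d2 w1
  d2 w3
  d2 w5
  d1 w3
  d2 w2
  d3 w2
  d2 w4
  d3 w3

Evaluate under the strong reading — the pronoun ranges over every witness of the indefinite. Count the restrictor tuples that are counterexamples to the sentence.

"it" takes "a wreck" as antecedent — a donkey pronoun bound across the clause boundary.
Strong reading: for every (d,w) with located(d,w), photographed(d,w) ∧ tagged(d,w).
Restrictor pairs: (d1,w2) ✓  (d1,w4) ✓  (d1,w5) ✓  (d1,w6) ✓  (d2,w1) ✓  (d2,w2) ✓  (d2,w3) ✓  (d2,w4) ✓  (d2,w6) ✗  (d3,w1) ✗  (d3,w2) ✓  (d3,w3) ✗  (d3,w4) ✓  (d3,w5) ✓  (d3,w6) ✓
Counterexamples (restrictor pairs failing the scope): 3.

3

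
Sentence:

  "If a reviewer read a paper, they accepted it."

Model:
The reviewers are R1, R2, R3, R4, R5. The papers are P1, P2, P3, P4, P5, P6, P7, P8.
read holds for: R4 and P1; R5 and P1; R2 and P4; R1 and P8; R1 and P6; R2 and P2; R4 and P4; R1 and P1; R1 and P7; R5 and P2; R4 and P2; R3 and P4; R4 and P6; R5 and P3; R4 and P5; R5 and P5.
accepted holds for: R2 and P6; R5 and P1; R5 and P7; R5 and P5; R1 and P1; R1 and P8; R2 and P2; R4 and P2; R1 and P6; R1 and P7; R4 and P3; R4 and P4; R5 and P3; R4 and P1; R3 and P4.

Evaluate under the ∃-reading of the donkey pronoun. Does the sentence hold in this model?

"it" takes "a paper" as antecedent — a donkey pronoun bound across the clause boundary.
Weak reading: every reviewer r with some read-paper has at least one read-paper p such that accepted(r,p).
Per reviewer: R1:✓  R2:✓  R3:✓  R4:✓  R5:✓
Every reviewer in the restrictor has a witness.

True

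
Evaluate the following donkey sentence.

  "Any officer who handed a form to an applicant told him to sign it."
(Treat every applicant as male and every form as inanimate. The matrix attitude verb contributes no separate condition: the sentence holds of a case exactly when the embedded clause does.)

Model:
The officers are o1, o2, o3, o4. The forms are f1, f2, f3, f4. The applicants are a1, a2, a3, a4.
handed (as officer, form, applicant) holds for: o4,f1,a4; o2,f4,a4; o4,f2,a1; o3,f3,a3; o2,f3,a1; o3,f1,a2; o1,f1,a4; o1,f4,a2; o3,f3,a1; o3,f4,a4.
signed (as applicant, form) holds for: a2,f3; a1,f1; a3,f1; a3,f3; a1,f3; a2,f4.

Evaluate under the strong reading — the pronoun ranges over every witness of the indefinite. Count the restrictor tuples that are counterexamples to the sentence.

"him" takes "an applicant" as antecedent and "it" takes "a form"; both are donkey pronouns co-varying with the restrictor.
Strong reading: for every (o,f,a) with handed(o,f,a), signed(a,f).
Restrictor triples: (o1,f1,a4)→signed(a4,f1) ✗  (o1,f4,a2)→signed(a2,f4) ✓  (o2,f3,a1)→signed(a1,f3) ✓  (o2,f4,a4)→signed(a4,f4) ✗  (o3,f1,a2)→signed(a2,f1) ✗  (o3,f3,a1)→signed(a1,f3) ✓  (o3,f3,a3)→signed(a3,f3) ✓  (o3,f4,a4)→signed(a4,f4) ✗  (o4,f1,a4)→signed(a4,f1) ✗  (o4,f2,a1)→signed(a1,f2) ✗
Counterexamples (restrictor triples failing the scope): 6.

6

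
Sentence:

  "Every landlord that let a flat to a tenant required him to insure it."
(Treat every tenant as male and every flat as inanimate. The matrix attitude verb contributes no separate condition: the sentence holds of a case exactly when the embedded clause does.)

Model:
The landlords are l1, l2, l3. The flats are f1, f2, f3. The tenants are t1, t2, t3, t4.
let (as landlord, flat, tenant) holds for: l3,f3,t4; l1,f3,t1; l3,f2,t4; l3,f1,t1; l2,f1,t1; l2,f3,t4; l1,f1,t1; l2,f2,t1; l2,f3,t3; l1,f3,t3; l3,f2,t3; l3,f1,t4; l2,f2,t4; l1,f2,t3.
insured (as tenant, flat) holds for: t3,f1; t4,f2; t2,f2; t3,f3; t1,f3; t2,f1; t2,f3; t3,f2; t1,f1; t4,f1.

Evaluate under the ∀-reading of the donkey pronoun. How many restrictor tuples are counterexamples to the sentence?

"him" takes "a tenant" as antecedent and "it" takes "a flat"; both are donkey pronouns co-varying with the restrictor.
Strong reading: for every (l,f,t) with let(l,f,t), insured(t,f).
Restrictor triples: (l1,f1,t1)→insured(t1,f1) ✓  (l1,f2,t3)→insured(t3,f2) ✓  (l1,f3,t1)→insured(t1,f3) ✓  (l1,f3,t3)→insured(t3,f3) ✓  (l2,f1,t1)→insured(t1,f1) ✓  (l2,f2,t1)→insured(t1,f2) ✗  (l2,f2,t4)→insured(t4,f2) ✓  (l2,f3,t3)→insured(t3,f3) ✓  (l2,f3,t4)→insured(t4,f3) ✗  (l3,f1,t1)→insured(t1,f1) ✓  (l3,f1,t4)→insured(t4,f1) ✓  (l3,f2,t3)→insured(t3,f2) ✓  (l3,f2,t4)→insured(t4,f2) ✓  (l3,f3,t4)→insured(t4,f3) ✗
Counterexamples (restrictor triples failing the scope): 3.

3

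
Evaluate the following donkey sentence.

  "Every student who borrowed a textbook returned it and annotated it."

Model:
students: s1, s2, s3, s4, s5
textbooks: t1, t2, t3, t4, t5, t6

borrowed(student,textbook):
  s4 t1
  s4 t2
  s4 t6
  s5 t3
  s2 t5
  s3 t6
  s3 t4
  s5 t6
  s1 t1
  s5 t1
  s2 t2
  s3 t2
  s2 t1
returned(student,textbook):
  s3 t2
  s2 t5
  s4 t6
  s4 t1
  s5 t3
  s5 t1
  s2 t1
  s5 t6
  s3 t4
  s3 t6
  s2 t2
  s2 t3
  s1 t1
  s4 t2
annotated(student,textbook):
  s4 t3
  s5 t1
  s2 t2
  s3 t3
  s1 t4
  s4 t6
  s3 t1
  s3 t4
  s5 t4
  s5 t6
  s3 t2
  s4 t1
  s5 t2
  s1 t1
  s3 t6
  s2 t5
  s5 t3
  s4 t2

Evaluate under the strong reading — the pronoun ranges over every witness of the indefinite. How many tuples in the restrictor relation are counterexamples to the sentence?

"it" takes "a textbook" as antecedent — a donkey pronoun bound across the clause boundary.
Strong reading: for every (s,t) with borrowed(s,t), returned(s,t) ∧ annotated(s,t).
Restrictor pairs: (s1,t1) ✓  (s2,t1) ✗  (s2,t2) ✓  (s2,t5) ✓  (s3,t2) ✓  (s3,t4) ✓  (s3,t6) ✓  (s4,t1) ✓  (s4,t2) ✓  (s4,t6) ✓  (s5,t1) ✓  (s5,t3) ✓  (s5,t6) ✓
Counterexamples (restrictor pairs failing the scope): 1.

1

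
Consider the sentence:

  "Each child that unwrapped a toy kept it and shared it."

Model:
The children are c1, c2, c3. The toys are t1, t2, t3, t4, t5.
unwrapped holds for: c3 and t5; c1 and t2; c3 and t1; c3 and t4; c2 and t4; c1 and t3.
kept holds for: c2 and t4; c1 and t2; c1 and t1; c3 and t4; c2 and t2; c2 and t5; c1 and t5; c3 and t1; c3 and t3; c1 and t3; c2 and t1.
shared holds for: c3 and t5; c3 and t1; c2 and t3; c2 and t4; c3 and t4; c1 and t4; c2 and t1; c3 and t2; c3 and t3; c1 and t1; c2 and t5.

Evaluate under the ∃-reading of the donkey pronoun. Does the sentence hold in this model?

"it" takes "a toy" as antecedent — a donkey pronoun bound across the clause boundary.
Weak reading: every child c with some unwrapped-toy has at least one unwrapped-toy t such that kept(c,t) ∧ shared(c,t).
Per child: c1:✗  c2:✓  c3:✓
c1 has no witness among its unwrapped-toys.

False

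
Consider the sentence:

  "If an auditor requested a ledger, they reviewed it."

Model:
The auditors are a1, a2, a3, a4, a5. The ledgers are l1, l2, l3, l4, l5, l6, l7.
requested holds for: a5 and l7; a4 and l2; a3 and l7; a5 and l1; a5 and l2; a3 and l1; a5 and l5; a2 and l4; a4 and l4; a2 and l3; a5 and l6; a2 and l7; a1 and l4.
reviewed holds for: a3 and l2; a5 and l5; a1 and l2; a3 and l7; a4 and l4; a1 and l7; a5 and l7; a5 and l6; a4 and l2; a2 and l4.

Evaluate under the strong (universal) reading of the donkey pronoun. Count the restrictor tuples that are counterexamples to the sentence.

"it" takes "a ledger" as antecedent — a donkey pronoun bound across the clause boundary.
Strong reading: for every (a,l) with requested(a,l), reviewed(a,l).
Restrictor pairs: (a1,l4) ✗  (a2,l3) ✗  (a2,l4) ✓  (a2,l7) ✗  (a3,l1) ✗  (a3,l7) ✓  (a4,l2) ✓  (a4,l4) ✓  (a5,l1) ✗  (a5,l2) ✗  (a5,l5) ✓  (a5,l6) ✓  (a5,l7) ✓
Counterexamples (restrictor pairs failing the scope): 6.

6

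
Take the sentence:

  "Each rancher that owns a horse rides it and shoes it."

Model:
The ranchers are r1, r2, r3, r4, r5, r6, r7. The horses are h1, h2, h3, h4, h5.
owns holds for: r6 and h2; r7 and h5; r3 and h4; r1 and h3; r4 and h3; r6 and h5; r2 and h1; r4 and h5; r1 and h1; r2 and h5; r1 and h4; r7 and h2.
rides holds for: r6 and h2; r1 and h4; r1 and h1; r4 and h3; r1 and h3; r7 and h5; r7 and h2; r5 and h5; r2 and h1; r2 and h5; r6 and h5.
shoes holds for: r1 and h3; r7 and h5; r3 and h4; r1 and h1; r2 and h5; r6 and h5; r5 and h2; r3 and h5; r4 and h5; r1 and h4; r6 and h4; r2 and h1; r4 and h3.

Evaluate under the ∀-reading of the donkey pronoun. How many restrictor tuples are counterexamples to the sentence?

"it" takes "a horse" as antecedent — a donkey pronoun bound across the clause boundary.
Strong reading: for every (r,h) with owns(r,h), rides(r,h) ∧ shoes(r,h).
Restrictor pairs: (r1,h1) ✓  (r1,h3) ✓  (r1,h4) ✓  (r2,h1) ✓  (r2,h5) ✓  (r3,h4) ✗  (r4,h3) ✓  (r4,h5) ✗  (r6,h2) ✗  (r6,h5) ✓  (r7,h2) ✗  (r7,h5) ✓
Counterexamples (restrictor pairs failing the scope): 4.

4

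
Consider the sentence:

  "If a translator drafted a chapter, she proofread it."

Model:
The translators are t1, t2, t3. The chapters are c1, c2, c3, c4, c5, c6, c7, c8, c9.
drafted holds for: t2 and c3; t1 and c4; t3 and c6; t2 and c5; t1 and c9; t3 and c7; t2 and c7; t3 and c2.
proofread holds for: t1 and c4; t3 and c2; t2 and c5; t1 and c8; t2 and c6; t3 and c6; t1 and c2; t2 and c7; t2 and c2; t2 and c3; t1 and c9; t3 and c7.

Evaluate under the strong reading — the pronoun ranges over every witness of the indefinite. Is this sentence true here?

True

"it" takes "a chapter" as antecedent — a donkey pronoun bound across the clause boundary.
Strong reading: for every (t,c) with drafted(t,c), proofread(t,c).
Restrictor pairs: (t1,c4) ✓  (t1,c9) ✓  (t2,c3) ✓  (t2,c5) ✓  (t2,c7) ✓  (t3,c2) ✓  (t3,c6) ✓  (t3,c7) ✓
Every restrictor pair satisfies the scope.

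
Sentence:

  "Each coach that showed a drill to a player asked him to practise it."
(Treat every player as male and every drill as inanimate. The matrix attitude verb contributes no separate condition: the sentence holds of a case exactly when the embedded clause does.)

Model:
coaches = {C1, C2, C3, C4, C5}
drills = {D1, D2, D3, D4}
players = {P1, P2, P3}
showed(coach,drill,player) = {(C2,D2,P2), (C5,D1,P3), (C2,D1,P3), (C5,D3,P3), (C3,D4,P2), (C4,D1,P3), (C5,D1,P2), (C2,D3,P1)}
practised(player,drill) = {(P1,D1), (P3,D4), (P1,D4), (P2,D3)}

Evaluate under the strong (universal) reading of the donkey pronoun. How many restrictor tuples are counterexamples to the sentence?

8

"him" takes "a player" as antecedent and "it" takes "a drill"; both are donkey pronouns co-varying with the restrictor.
Strong reading: for every (c,d,p) with showed(c,d,p), practised(p,d).
Restrictor triples: (C2,D1,P3)→practised(P3,D1) ✗  (C2,D2,P2)→practised(P2,D2) ✗  (C2,D3,P1)→practised(P1,D3) ✗  (C3,D4,P2)→practised(P2,D4) ✗  (C4,D1,P3)→practised(P3,D1) ✗  (C5,D1,P2)→practised(P2,D1) ✗  (C5,D1,P3)→practised(P3,D1) ✗  (C5,D3,P3)→practised(P3,D3) ✗
Counterexamples (restrictor triples failing the scope): 8.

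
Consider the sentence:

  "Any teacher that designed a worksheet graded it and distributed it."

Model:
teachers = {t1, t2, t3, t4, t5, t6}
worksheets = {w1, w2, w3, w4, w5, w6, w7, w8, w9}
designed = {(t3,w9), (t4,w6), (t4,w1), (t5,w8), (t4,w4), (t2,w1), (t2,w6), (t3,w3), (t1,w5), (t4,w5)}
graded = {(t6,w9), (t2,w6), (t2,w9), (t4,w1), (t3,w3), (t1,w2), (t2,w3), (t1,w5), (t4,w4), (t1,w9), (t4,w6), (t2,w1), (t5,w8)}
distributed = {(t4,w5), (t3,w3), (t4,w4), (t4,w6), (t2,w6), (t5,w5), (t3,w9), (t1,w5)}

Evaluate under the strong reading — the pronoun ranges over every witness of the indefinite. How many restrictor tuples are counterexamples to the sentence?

5

"it" takes "a worksheet" as antecedent — a donkey pronoun bound across the clause boundary.
Strong reading: for every (t,w) with designed(t,w), graded(t,w) ∧ distributed(t,w).
Restrictor pairs: (t1,w5) ✓  (t2,w1) ✗  (t2,w6) ✓  (t3,w3) ✓  (t3,w9) ✗  (t4,w1) ✗  (t4,w4) ✓  (t4,w5) ✗  (t4,w6) ✓  (t5,w8) ✗
Counterexamples (restrictor pairs failing the scope): 5.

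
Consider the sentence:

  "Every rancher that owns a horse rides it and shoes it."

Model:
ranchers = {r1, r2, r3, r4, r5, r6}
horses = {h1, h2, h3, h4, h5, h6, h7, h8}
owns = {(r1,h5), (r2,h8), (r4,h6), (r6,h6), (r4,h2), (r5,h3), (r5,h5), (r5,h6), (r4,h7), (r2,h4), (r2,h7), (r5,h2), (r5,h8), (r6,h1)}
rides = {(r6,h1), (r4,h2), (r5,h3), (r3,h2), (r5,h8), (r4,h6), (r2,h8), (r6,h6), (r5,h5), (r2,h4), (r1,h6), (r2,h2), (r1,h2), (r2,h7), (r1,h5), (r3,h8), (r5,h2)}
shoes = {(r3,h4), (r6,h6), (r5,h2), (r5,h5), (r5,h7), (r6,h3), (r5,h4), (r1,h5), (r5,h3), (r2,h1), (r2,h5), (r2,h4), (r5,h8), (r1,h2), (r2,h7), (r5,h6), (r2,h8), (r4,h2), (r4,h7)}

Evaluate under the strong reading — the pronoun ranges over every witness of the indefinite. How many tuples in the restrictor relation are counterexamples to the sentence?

"it" takes "a horse" as antecedent — a donkey pronoun bound across the clause boundary.
Strong reading: for every (r,h) with owns(r,h), rides(r,h) ∧ shoes(r,h).
Restrictor pairs: (r1,h5) ✓  (r2,h4) ✓  (r2,h7) ✓  (r2,h8) ✓  (r4,h2) ✓  (r4,h6) ✗  (r4,h7) ✗  (r5,h2) ✓  (r5,h3) ✓  (r5,h5) ✓  (r5,h6) ✗  (r5,h8) ✓  (r6,h1) ✗  (r6,h6) ✓
Counterexamples (restrictor pairs failing the scope): 4.

4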